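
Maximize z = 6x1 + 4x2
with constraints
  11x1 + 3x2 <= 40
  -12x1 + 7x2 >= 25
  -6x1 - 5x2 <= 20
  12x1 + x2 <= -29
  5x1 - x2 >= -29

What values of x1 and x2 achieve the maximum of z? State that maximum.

x1 = -58/17, x2 = 203/17, maximum z = 464/17

Vertices and z = 6x1 + 4x2:
  (-265/102, -15/17) → z = -325/17
  (-19/8, -1/2) → z = -65/4
  (-165/31, 74/31) → z = -694/31
  (-58/17, 203/17) → z = 464/17

The binding constraints are 12x1 + x2 = -29 and 5x1 - x2 = -29.
Solving simultaneously gives x1 = -58/17, x2 = 203/17.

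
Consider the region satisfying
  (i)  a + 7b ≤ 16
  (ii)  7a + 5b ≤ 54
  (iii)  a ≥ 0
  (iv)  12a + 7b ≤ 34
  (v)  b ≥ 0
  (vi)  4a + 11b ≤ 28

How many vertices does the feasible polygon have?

Pairwise boundary intersections that survive every other constraint:
  (0, 16/7)
  (20/17, 36/17)
  (0, 0)
  (17/6, 0)
  (89/52, 25/13)

5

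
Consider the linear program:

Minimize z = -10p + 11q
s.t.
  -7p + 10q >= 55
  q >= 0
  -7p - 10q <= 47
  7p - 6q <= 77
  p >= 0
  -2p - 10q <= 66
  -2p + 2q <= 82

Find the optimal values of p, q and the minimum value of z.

Vertices and z = -10p + 11q:
  (275/7, 33) → z = -209/7
  (0, 11/2) → z = 121/2
  (323, 364) → z = 774
  (0, 41) → z = 451

At the optimal vertex, -7p + 10q = 55 and 7p - 6q = 77.
Solving simultaneously gives p = 275/7, q = 33.

p = 275/7, q = 33, minimum z = -209/7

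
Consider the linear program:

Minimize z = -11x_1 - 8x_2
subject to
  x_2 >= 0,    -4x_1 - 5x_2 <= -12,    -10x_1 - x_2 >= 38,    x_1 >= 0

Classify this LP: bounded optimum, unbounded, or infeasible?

The boundaries x_2 = 0 and -4x_1 - 5x_2 = -12 meet at (3, 0), but that point violates -10x_1 - x_2 ≥ 38. Every candidate vertex is excluded by some other constraint, so the feasible region is empty.

infeasible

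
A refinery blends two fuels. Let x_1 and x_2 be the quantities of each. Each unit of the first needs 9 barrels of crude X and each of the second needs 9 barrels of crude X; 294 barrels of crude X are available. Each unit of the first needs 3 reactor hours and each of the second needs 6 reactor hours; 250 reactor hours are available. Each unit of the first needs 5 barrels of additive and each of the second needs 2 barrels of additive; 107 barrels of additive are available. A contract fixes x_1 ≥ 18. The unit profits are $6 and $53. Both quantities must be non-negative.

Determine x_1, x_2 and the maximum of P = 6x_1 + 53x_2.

x_1 = 18, x_2 = 17/2, maximum P = 1117/2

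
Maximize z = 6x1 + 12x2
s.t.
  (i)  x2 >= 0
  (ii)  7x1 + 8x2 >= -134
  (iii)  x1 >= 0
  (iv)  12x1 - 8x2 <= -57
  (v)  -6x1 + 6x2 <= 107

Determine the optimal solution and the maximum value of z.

x1 = 257/12, x2 = 157/4, maximum z = 1199/2

Feasible corners and z = 6x1 + 12x2:
  (0, 57/8) → z = 171/2
  (0, 107/6) → z = 214
  (257/12, 157/4) → z = 1199/2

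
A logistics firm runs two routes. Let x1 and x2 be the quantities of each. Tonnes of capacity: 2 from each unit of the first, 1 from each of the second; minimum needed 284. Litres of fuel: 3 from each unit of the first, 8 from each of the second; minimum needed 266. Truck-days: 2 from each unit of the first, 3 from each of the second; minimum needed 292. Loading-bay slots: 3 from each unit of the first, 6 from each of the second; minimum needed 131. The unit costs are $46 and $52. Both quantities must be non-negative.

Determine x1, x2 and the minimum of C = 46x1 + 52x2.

The feasible region is unbounded (it extends along (0, 1), (1, 0)), but C strictly increases along every unbounded feasible direction, so there is no improving ray and the minimum is attained at a vertex.

x1 = 140, x2 = 4, minimum C = 6648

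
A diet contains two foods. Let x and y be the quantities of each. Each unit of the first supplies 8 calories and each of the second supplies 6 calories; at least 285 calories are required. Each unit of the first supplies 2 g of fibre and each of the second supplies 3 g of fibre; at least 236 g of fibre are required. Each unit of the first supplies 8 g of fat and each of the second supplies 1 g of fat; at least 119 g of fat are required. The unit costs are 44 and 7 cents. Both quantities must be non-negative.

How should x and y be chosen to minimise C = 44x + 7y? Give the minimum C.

x = 11/2, y = 75, minimum C = 767

Corner points and C = 44x + 7y:
  (0, 119) → C = 833
  (118, 0) → C = 5192
  (11/2, 75) → C = 767
The feasible region is unbounded (it extends along (0, 1), (1, 0)), but C strictly increases along every unbounded feasible direction, so there is no improving ray and the minimum is attained at a vertex.

At the optimal vertex, 2x + 3y = 236 and 8x + y = 119.
Solving simultaneously gives x = 11/2, y = 75.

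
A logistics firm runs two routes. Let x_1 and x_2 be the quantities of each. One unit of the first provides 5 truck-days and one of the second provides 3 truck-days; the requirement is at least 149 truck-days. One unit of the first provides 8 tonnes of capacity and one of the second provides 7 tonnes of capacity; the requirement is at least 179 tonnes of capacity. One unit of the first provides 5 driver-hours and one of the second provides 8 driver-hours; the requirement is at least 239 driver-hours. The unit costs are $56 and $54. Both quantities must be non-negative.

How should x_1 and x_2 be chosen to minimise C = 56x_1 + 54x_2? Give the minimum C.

x_1 = 19, x_2 = 18, minimum C = 2036

The feasible region is unbounded (it extends along (0, 1), (1, 0)), but C strictly increases along every unbounded feasible direction, so there is no improving ray and the minimum is attained at a vertex.

At the optimal vertex, 5x_1 + 3x_2 = 149 and 5x_1 + 8x_2 = 239.
Solving simultaneously gives x_1 = 19, x_2 = 18.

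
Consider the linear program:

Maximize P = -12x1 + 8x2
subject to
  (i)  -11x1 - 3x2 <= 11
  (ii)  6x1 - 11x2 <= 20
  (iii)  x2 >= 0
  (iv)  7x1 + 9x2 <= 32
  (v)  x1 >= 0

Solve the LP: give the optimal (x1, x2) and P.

Corner points and P = -12x1 + 8x2:
  (10/3, 0) → P = -40
  (532/131, 52/131) → P = -5968/131
  (0, 0) → P = 0
  (0, 32/9) → P = 256/9

The binding constraints are 7x1 + 9x2 = 32 and x1 = 0.
Solving simultaneously gives x1 = 0, x2 = 32/9.

x1 = 0, x2 = 32/9, maximum P = 256/9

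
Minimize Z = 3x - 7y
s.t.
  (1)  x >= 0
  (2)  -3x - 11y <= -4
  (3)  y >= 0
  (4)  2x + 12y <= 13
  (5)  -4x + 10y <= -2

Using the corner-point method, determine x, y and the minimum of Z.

Vertices and Z = 3x - 7y:
  (4/3, 0) → Z = 4
  (31/37, 5/37) → Z = 58/37
  (13/2, 0) → Z = 39/2
  (77/34, 12/17) → Z = 63/34

x = 31/37, y = 5/37, minimum Z = 58/37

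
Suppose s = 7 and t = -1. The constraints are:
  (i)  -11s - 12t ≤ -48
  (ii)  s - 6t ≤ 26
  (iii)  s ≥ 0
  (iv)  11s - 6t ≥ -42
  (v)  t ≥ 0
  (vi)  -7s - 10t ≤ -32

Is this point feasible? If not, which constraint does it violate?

not feasible — violates (v)

Constraint (v): t = -1, which is not ≥ 0. All other constraints are satisfied.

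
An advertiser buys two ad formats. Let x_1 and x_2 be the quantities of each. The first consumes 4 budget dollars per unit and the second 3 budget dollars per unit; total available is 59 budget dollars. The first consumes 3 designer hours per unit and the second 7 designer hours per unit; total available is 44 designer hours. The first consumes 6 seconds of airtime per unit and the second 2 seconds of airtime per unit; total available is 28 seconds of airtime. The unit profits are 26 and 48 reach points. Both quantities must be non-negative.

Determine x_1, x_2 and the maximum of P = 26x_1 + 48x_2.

Extreme points and P = 26x_1 + 48x_2:
  (0, 0) → P = 0
  (0, 44/7) → P = 2112/7
  (14/3, 0) → P = 364/3
  (3, 5) → P = 318

The binding constraints are 3x_1 + 7x_2 = 44 and 6x_1 + 2x_2 = 28.
Solving simultaneously gives x_1 = 3, x_2 = 5.

x_1 = 3, x_2 = 5, maximum P = 318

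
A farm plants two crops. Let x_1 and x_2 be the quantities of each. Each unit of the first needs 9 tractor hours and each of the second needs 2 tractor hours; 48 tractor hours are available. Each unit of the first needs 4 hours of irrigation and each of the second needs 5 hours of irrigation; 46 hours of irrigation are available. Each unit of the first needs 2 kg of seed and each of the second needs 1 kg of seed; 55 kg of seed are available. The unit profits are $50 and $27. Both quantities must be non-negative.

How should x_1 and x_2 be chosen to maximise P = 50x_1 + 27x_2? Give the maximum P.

x_1 = 4, x_2 = 6, maximum P = 362

The binding constraints are 9x_1 + 2x_2 = 48 and 4x_1 + 5x_2 = 46.
Solving simultaneously gives x_1 = 4, x_2 = 6.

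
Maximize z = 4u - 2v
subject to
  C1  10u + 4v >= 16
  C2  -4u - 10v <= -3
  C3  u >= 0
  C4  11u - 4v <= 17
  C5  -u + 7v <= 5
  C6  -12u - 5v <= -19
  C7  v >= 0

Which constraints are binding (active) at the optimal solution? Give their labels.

Extreme points and z = 4u - 2v:
  (11/7, 1/14) → z = 43/7
  (46/37, 33/37) → z = 118/37
  (139/73, 72/73) → z = 412/73

The maximum is at (11/7, 1/14). Substituting into each constraint, equality holds for C1 and C4; the remaining constraints have slack.

C1 and C4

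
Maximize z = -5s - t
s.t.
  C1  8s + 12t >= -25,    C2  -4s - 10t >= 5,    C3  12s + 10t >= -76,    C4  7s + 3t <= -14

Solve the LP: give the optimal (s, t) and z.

Feasible corners and z = -5s - t:
  (-95/16, 15/8) → z = 445/16
  (-31/20, -21/20) → z = 44/5
  (-125/58, 21/58) → z = 302/29

s = -95/16, t = 15/8, maximum z = 445/16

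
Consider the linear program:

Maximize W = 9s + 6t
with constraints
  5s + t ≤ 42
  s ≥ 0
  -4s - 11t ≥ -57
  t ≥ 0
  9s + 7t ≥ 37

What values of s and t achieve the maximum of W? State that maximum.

s = 135/17, t = 39/17, maximum W = 1449/17

Corner points and W = 9s + 6t:
  (135/17, 39/17) → W = 1449/17
  (42/5, 0) → W = 378/5
  (8/71, 365/71) → W = 2262/71
  (37/9, 0) → W = 37

The optimum lies where 5s + t = 42 and -4s - 11t = -57.
Solving simultaneously gives s = 135/17, t = 39/17.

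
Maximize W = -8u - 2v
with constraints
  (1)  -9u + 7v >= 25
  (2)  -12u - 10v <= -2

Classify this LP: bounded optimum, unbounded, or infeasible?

unbounded

From the feasible point (-118/87, 53/29), moving in the direction (-10, 12) keeps every constraint satisfied while W increases without bound.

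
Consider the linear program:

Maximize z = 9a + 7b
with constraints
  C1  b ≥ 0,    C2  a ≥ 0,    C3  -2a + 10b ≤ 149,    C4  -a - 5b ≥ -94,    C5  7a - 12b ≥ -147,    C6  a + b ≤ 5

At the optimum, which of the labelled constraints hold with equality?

C1 and C6

Corner points and z = 9a + 7b:
  (0, 0) → z = 0
  (5, 0) → z = 45
  (0, 5) → z = 35

The maximum is at (5, 0). Substituting into each constraint, equality holds for C1 and C6; the remaining constraints have slack.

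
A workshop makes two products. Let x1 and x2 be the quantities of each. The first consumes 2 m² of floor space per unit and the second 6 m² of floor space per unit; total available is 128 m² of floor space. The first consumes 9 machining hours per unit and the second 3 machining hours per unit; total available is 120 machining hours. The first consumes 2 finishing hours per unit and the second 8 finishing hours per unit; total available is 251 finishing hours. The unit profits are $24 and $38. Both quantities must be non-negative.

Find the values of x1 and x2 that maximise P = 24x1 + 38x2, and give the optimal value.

x1 = 7, x2 = 19, maximum P = 890

Vertices and P = 24x1 + 38x2:
  (0, 0) → P = 0
  (0, 64/3) → P = 2432/3
  (40/3, 0) → P = 320
  (7, 19) → P = 890

The optimum lies where 2x1 + 6x2 = 128 and 9x1 + 3x2 = 120.
Solving simultaneously gives x1 = 7, x2 = 19.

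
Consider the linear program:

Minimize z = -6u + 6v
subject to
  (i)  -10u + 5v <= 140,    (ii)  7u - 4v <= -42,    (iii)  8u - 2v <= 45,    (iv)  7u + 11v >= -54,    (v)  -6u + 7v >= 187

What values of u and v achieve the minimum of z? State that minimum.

Extreme points and z = -6u + 6v:
  (101/4, 157/2) → z = 639/2
  (-9/8, 103/4) → z = 645/4
  (689/44, 883/22) → z = 3231/22

The optimum lies where 8u - 2v = 45 and -6u + 7v = 187.
Solving simultaneously gives u = 689/44, v = 883/22.

u = 689/44, v = 883/22, minimum z = 3231/22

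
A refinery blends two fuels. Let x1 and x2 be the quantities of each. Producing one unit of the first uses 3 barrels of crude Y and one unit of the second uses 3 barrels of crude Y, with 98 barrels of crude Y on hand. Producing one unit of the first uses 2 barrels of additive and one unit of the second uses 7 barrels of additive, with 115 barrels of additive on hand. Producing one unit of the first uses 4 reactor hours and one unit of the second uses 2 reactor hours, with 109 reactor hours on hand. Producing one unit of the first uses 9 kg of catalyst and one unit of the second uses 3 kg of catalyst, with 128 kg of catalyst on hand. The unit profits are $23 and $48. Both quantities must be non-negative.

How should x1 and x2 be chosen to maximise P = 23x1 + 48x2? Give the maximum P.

x1 = 29/3, x2 = 41/3, maximum P = 2635/3

Vertices and P = 23x1 + 48x2:
  (0, 0) → P = 0
  (0, 115/7) → P = 5520/7
  (128/9, 0) → P = 2944/9
  (29/3, 41/3) → P = 2635/3

The optimum lies where 2x1 + 7x2 = 115 and 9x1 + 3x2 = 128.
Solving simultaneously gives x1 = 29/3, x2 = 41/3.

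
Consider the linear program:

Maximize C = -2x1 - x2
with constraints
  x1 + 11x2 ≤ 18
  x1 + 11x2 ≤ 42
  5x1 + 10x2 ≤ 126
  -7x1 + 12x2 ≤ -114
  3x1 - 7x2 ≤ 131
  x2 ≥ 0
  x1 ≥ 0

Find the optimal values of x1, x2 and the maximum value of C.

x1 = 114/7, x2 = 0, maximum C = -228/7

Feasible corners and C = -2x1 - x2:
  (1470/89, 12/89) → C = -2952/89
  (18, 0) → C = -36
  (114/7, 0) → C = -228/7

At the optimal vertex, -7x1 + 12x2 = -114 and x2 = 0.
Solving simultaneously gives x1 = 114/7, x2 = 0.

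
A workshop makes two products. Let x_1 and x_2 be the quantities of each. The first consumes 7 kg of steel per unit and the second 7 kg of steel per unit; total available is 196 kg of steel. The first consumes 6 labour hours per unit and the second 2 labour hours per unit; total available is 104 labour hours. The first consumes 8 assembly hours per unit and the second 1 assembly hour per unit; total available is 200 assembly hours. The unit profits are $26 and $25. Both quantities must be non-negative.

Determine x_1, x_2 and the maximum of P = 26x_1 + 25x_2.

x_1 = 12, x_2 = 16, maximum P = 712

The optimum lies where 7x_1 + 7x_2 = 196 and 6x_1 + 2x_2 = 104.
Solving simultaneously gives x_1 = 12, x_2 = 16.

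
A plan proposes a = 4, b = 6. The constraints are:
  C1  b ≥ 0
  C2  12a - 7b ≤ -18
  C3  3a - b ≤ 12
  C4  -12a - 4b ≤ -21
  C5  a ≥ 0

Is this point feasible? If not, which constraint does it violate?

Constraint C2: 12a - 7b = 6, which is not ≤ -18. All other constraints are satisfied.

not feasible — violates C2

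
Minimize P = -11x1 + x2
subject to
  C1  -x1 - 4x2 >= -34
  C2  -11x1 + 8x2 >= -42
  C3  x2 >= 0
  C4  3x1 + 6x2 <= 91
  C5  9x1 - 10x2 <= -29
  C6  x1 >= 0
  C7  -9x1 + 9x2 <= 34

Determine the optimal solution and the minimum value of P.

Feasible corners and P = -11x1 + x2:
  (112/23, 335/46) → P = -2129/46
  (34/9, 68/9) → P = -34
  (0, 29/10) → P = 29/10
  (0, 34/9) → P = 34/9

The optimum lies where -x1 - 4x2 = -34 and 9x1 - 10x2 = -29.
Solving simultaneously gives x1 = 112/23, x2 = 335/46.

x1 = 112/23, x2 = 335/46, minimum P = -2129/46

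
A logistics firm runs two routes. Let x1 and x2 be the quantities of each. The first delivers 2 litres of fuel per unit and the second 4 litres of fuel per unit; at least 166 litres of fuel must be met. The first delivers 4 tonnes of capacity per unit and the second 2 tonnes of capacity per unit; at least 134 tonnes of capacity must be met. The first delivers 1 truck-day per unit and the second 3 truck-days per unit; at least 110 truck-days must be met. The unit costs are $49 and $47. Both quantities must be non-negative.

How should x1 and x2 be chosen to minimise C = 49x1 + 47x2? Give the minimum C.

x1 = 17, x2 = 33, minimum C = 2384

The feasible region is unbounded (it extends along (0, 1), (1, 0)), but C strictly increases along every unbounded feasible direction, so there is no improving ray and the minimum is attained at a vertex.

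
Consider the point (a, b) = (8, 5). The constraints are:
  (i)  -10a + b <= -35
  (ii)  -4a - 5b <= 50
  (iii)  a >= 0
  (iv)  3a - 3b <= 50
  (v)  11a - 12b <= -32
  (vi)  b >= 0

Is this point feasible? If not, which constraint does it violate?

Constraint (v): 11a - 12b = 28, which is not ≤ -32. All other constraints are satisfied.

not feasible — violates (v)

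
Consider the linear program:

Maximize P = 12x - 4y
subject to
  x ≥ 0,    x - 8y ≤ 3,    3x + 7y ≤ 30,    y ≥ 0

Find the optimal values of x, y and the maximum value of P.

Corner points and P = 12x - 4y:
  (0, 30/7) → P = -120/7
  (0, 0) → P = 0
  (261/31, 21/31) → P = 3048/31
  (3, 0) → P = 36

x = 261/31, y = 21/31, maximum P = 3048/31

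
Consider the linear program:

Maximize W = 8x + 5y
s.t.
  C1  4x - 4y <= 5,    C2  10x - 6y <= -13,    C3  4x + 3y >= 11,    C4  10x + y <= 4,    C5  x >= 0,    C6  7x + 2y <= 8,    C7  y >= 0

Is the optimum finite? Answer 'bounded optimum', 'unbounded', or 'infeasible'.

bounded optimum

Feasible corners and W = 8x + 5y:
  (1/26, 47/13) → W = 239/13
  (0, 11/3) → W = 55/3
  (0, 4) → W = 20
The feasible region has finitely many vertices and no improving ray; the maximum is 20 at (0, 4).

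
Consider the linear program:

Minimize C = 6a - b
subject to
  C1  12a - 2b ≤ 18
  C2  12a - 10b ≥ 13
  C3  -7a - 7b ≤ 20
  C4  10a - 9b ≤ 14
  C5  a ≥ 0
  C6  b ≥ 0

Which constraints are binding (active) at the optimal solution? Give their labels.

Feasible corners and C = 6a - b:
  (77/48, 5/8) → C = 9
  (67/44, 3/22) → C = 9
  (13/12, 0) → C = 13/2
  (7/5, 0) → C = 42/5

The minimum is at (13/12, 0). Substituting into each constraint, equality holds for C2 and C6; the remaining constraints have slack.

C2 and C6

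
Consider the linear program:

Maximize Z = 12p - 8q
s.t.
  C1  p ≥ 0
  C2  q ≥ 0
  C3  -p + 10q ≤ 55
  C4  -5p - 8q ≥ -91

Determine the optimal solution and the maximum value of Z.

Extreme points and Z = 12p - 8q:
  (0, 0) → Z = 0
  (0, 11/2) → Z = -44
  (91/5, 0) → Z = 1092/5
  (235/29, 183/29) → Z = 1356/29

The binding constraints are q = 0 and -5p - 8q = -91.
Solving simultaneously gives p = 91/5, q = 0.

p = 91/5, q = 0, maximum Z = 1092/5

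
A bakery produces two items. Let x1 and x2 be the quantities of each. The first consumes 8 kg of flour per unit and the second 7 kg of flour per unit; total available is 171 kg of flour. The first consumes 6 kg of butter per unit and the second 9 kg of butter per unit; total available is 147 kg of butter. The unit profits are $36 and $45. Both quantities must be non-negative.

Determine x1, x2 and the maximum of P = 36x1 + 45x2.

x1 = 17, x2 = 5, maximum P = 837

The optimum lies where 8x1 + 7x2 = 171 and 6x1 + 9x2 = 147.
Solving simultaneously gives x1 = 17, x2 = 5.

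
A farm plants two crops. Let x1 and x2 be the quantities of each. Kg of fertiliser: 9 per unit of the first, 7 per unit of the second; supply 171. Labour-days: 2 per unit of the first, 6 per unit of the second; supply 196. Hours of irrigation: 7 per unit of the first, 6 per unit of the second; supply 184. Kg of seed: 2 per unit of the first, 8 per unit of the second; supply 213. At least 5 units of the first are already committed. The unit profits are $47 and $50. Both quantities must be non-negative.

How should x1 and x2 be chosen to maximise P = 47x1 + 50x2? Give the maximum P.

Corner points and P = 47x1 + 50x2:
  (19, 0) → P = 893
  (5, 0) → P = 235
  (5, 18) → P = 1135

x1 = 5, x2 = 18, maximum P = 1135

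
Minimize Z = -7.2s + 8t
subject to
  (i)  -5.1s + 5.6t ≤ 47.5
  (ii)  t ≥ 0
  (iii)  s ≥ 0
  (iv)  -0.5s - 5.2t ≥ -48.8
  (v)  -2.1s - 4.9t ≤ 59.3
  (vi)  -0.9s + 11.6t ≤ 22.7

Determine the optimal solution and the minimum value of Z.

Feasible corners and Z = -7.2s + 8t:
  (0, 0) → Z = 0
  (488/5, 0) → Z = -17568/25
  (0, 227/116) → Z = 454/29
  (11201/262, 5527/1048) → Z = -173983/655

s = 97.6, t = 0, minimum Z = -702.72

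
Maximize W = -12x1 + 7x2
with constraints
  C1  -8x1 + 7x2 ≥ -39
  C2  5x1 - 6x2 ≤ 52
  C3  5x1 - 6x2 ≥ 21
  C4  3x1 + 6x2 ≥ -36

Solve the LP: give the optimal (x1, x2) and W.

Corner points and W = -12x1 + 7x2:
  (87/13, 27/13) → W = -855/13
  (-6/23, -135/23) → W = -873/23
  (-15/8, -81/16) → W = -207/16

At the optimal vertex, 5x1 - 6x2 = 21 and 3x1 + 6x2 = -36.
Solving simultaneously gives x1 = -15/8, x2 = -81/16.

x1 = -15/8, x2 = -81/16, maximum W = -207/16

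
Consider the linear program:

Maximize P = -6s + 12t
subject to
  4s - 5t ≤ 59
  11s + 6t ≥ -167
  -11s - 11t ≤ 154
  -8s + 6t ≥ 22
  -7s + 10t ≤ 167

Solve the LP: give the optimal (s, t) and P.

Corner points and P = -6s + 12t:
  (-83/5, 13/5) → P = 654/5
  (-334/19, 167/38) → P = 3006/19
  (-53/7, -45/7) → P = -222/7
  (391/19, 591/19) → P = 4746/19

s = 391/19, t = 591/19, maximum P = 4746/19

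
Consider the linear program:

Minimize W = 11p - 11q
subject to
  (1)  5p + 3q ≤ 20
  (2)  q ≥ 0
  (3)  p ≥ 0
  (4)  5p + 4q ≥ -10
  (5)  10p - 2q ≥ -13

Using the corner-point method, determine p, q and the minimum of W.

p = 1/40, q = 53/8, minimum W = -363/5

Feasible corners and W = 11p - 11q:
  (4, 0) → W = 44
  (1/40, 53/8) → W = -363/5
  (0, 0) → W = 0
  (0, 13/2) → W = -143/2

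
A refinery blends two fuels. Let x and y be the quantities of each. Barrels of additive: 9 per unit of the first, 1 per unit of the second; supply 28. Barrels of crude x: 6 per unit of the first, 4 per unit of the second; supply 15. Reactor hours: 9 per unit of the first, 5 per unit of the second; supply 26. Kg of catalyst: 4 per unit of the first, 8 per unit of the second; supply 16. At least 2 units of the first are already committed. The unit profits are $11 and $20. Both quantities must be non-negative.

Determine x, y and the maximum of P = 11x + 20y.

x = 2, y = 3/4, maximum P = 37

Feasible corners and P = 11x + 20y:
  (5/2, 0) → P = 55/2
  (2, 0) → P = 22
  (2, 3/4) → P = 37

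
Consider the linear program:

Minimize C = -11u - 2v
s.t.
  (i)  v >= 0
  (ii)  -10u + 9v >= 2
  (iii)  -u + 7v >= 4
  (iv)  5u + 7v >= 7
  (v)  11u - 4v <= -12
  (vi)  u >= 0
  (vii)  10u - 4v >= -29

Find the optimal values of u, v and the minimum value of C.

u = 17, v = 199/4, minimum C = -573/2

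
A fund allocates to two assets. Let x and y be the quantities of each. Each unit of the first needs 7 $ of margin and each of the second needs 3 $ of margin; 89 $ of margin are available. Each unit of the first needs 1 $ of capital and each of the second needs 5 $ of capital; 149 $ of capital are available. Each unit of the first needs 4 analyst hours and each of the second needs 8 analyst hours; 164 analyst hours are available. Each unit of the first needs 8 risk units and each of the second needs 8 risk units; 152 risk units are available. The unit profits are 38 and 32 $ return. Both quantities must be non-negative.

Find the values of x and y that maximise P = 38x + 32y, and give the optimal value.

x = 8, y = 11, maximum P = 656

Feasible corners and P = 38x + 32y:
  (0, 0) → P = 0
  (0, 19) → P = 608
  (89/7, 0) → P = 3382/7
  (8, 11) → P = 656

The optimum lies where 7x + 3y = 89 and 8x + 8y = 152.
Solving simultaneously gives x = 8, y = 11.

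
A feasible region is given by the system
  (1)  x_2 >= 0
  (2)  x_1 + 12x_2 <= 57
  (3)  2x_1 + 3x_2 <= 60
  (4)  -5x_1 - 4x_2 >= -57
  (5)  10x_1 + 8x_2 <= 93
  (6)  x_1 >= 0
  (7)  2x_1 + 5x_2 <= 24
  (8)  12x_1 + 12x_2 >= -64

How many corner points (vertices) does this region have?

Pairwise boundary intersections that survive every other constraint:
  (93/10, 0)
  (0, 0)
  (0, 19/4)
  (3/19, 90/19)
  (273/34, 27/17)

5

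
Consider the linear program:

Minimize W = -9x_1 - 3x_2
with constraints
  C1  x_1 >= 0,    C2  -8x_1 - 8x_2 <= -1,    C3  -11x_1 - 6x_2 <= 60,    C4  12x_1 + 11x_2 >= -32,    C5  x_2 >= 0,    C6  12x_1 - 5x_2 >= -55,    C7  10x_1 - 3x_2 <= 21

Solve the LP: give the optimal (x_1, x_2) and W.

x_1 = 135/7, x_2 = 401/7, minimum W = -2418/7

Extreme points and W = -9x_1 - 3x_2:
  (0, 1/8) → W = -3/8
  (0, 11) → W = -33
  (1/8, 0) → W = -9/8
  (21/10, 0) → W = -189/10
  (135/7, 401/7) → W = -2418/7

At the optimal vertex, 12x_1 - 5x_2 = -55 and 10x_1 - 3x_2 = 21.
Solving simultaneously gives x_1 = 135/7, x_2 = 401/7.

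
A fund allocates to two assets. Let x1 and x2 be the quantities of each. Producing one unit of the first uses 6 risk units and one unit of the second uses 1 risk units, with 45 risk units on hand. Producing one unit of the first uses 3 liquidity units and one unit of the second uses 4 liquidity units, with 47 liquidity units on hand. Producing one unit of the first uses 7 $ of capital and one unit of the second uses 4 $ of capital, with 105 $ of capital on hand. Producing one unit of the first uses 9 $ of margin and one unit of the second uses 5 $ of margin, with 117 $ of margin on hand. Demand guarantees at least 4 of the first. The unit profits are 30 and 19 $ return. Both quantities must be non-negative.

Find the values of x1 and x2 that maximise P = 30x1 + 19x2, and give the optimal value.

x1 = 19/3, x2 = 7, maximum P = 323

Corner points and P = 30x1 + 19x2:
  (15/2, 0) → P = 225
  (4, 0) → P = 120
  (19/3, 7) → P = 323
  (4, 35/4) → P = 1145/4

The binding constraints are 6x1 + x2 = 45 and 3x1 + 4x2 = 47.
Solving simultaneously gives x1 = 19/3, x2 = 7.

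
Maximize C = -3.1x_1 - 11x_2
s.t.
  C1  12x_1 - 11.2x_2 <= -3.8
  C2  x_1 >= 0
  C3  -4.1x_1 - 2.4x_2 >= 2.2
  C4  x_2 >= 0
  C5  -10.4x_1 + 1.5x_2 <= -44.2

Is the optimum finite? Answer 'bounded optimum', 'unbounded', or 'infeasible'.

infeasible

The boundaries 12x_1 - 11.2x_2 = -3.8 and -10.4x_1 + 1.5x_2 = -44.2 meet at (25037/4924, 7124/1231), but that point violates -4.1x_1 - 2.4x_2 ≥ 2.2. Every candidate vertex is excluded by some other constraint, so the feasible region is empty.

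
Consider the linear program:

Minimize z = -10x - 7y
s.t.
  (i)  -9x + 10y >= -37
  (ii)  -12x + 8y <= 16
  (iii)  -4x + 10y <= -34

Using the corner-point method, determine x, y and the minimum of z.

x = 3/5, y = -79/25, minimum z = 403/25

The binding constraints are -9x + 10y = -37 and -4x + 10y = -34.
Solving simultaneously gives x = 3/5, y = -79/25.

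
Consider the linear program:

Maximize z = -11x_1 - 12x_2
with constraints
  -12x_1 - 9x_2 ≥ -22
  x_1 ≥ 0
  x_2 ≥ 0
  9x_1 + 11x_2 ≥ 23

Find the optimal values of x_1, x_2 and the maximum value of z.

x_1 = 0, x_2 = 23/11, maximum z = -276/11

Extreme points and z = -11x_1 - 12x_2:
  (0, 22/9) → z = -88/3
  (35/51, 26/17) → z = -1321/51
  (0, 23/11) → z = -276/11

The binding constraints are x_1 = 0 and 9x_1 + 11x_2 = 23.
Solving simultaneously gives x_1 = 0, x_2 = 23/11.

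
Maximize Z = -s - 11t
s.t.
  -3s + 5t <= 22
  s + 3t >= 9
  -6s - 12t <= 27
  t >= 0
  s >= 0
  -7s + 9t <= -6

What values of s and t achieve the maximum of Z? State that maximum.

Extreme points and Z = -s - 11t:
  (57/2, 43/2) → Z = -265
  (9, 0) → Z = -9
  (33/10, 19/10) → Z = -121/5
The feasible region is unbounded (it extends along (1, 0), (5, 3)), but Z strictly decreases along every unbounded feasible direction, so there is no improving ray and the maximum is attained at a vertex.

At the optimal vertex, s + 3t = 9 and t = 0.
Solving simultaneously gives s = 9, t = 0.

s = 9, t = 0, maximum Z = -9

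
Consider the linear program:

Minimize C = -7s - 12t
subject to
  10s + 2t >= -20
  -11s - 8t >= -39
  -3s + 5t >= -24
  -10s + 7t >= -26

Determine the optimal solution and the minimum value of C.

s = -119/29, t = 305/29, minimum C = -2827/29

Feasible corners and C = -7s - 12t:
  (-119/29, 305/29) → C = -2827/29
  (-44/45, -46/9) → C = 3068/45
  (481/157, 104/157) → C = -4615/157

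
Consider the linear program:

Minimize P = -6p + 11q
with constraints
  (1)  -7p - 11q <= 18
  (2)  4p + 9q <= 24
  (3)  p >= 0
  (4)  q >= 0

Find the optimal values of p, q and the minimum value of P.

p = 6, q = 0, minimum P = -36

Corner points and P = -6p + 11q:
  (0, 8/3) → P = 88/3
  (6, 0) → P = -36
  (0, 0) → P = 0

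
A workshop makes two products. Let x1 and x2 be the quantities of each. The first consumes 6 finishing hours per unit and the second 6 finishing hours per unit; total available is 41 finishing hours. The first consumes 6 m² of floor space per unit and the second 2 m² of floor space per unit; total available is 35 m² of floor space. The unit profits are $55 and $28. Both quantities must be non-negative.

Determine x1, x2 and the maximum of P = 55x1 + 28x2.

x1 = 16/3, x2 = 3/2, maximum P = 1006/3

Feasible corners and P = 55x1 + 28x2:
  (0, 0) → P = 0
  (0, 41/6) → P = 574/3
  (35/6, 0) → P = 1925/6
  (16/3, 3/2) → P = 1006/3

The optimum lies where 6x1 + 6x2 = 41 and 6x1 + 2x2 = 35.
Solving simultaneously gives x1 = 16/3, x2 = 3/2.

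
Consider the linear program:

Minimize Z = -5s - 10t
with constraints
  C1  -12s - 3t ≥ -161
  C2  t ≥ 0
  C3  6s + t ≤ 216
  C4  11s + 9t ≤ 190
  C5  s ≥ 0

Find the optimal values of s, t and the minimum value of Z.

s = 0, t = 190/9, minimum Z = -1900/9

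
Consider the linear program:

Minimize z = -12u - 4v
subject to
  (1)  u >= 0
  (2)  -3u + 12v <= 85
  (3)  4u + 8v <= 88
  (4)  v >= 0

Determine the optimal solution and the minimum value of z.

u = 22, v = 0, minimum z = -264

Extreme points and z = -12u - 4v:
  (0, 85/12) → z = -85/3
  (0, 0) → z = 0
  (47/9, 151/18) → z = -866/9
  (22, 0) → z = -264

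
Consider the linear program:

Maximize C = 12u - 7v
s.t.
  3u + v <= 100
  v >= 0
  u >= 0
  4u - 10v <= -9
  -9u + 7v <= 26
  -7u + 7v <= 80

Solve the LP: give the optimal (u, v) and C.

u = 991/34, v = 427/34, maximum C = 8903/34

Corner points and C = 12u - 7v:
  (991/34, 427/34) → C = 8903/34
  (337/15, 163/5) → C = 207/5
  (0, 9/10) → C = -63/10
  (0, 26/7) → C = -26

The optimum lies where 3u + v = 100 and 4u - 10v = -9.
Solving simultaneously gives u = 991/34, v = 427/34.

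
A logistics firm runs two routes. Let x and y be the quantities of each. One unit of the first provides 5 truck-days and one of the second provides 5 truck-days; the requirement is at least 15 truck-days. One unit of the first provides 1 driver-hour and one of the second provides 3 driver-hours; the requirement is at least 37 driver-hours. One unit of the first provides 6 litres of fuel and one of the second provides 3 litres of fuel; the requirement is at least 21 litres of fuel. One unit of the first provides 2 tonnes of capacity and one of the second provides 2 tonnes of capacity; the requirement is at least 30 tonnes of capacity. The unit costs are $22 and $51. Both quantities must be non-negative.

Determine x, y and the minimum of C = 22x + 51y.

x = 4, y = 11, minimum C = 649

Vertices and C = 22x + 51y:
  (0, 15) → C = 765
  (37, 0) → C = 814
  (4, 11) → C = 649
The feasible region is unbounded (it extends along (0, 1), (1, 0)), but C strictly increases along every unbounded feasible direction, so there is no improving ray and the minimum is attained at a vertex.

The binding constraints are x + 3y = 37 and 2x + 2y = 30.
Solving simultaneously gives x = 4, y = 11.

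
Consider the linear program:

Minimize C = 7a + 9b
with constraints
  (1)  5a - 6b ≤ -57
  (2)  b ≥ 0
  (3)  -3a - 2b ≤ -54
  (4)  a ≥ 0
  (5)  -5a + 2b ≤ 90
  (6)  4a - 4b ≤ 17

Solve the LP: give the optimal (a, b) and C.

a = 15/2, b = 63/4, minimum C = 777/4

The feasible region is unbounded (it extends along (1, 1), (2, 5)), but C strictly increases along every unbounded feasible direction, so there is no improving ray and the minimum is attained at a vertex.

The binding constraints are 5a - 6b = -57 and -3a - 2b = -54.
Solving simultaneously gives a = 15/2, b = 63/4.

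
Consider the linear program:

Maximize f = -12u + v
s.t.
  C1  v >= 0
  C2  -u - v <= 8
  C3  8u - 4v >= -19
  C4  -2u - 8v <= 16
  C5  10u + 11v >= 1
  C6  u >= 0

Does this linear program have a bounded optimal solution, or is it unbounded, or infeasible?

Corner points and f = -12u + v:
  (1/10, 0) → f = -6/5
  (0, 19/4) → f = 19/4
  (0, 1/11) → f = 1/11
The feasible region has finitely many vertices and no improving ray; the maximum is 19/4 at (0, 19/4).

bounded optimum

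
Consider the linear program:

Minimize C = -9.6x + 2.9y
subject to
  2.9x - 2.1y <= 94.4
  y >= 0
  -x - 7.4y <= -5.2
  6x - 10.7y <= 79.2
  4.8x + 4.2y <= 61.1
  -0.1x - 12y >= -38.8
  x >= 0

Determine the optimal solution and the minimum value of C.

Feasible corners and C = -9.6x + 2.9y:
  (26/5, 0) → C = -1248/25
  (611/48, 0) → C = -611/5
  (0, 26/37) → C = 377/185
  (9504/953, 18013/5718) → C = -4951927/57180
  (0, 97/30) → C = 2813/300

x = 611/48, y = 0, minimum C = -611/5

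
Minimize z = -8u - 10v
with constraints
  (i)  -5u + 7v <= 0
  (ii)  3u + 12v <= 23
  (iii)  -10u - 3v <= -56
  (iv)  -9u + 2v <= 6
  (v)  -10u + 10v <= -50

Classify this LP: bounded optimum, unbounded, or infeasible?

unbounded

From the feasible point (83/15, 8/15), moving in the direction (12, -3) keeps every constraint satisfied while z decreases without bound.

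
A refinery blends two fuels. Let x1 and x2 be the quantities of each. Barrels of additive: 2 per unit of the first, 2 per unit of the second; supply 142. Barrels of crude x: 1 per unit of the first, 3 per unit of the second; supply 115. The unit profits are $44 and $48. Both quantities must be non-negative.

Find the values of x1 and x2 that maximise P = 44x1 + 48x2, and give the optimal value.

Vertices and P = 44x1 + 48x2:
  (0, 0) → P = 0
  (0, 115/3) → P = 1840
  (71, 0) → P = 3124
  (49, 22) → P = 3212

x1 = 49, x2 = 22, maximum P = 3212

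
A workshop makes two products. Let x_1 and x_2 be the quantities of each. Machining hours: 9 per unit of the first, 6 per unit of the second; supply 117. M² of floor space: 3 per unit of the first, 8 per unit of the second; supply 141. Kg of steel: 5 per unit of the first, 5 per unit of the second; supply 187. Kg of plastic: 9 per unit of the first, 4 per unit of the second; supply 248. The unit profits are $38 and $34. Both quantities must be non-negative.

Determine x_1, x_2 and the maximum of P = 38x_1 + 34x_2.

The optimum lies where 9x_1 + 6x_2 = 117 and 3x_1 + 8x_2 = 141.
Solving simultaneously gives x_1 = 5/3, x_2 = 17.

x_1 = 5/3, x_2 = 17, maximum P = 1924/3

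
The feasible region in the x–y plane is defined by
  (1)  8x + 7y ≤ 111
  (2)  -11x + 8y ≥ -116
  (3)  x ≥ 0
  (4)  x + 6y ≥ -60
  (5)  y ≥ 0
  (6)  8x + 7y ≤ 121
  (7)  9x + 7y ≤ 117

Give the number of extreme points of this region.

5

Of the 20 pairwise boundary intersections, those satisfying every inequality are:
  (0, 111/7)
  (6, 9)
  (116/11, 0)
  (1748/149, 243/149)
  (0, 0)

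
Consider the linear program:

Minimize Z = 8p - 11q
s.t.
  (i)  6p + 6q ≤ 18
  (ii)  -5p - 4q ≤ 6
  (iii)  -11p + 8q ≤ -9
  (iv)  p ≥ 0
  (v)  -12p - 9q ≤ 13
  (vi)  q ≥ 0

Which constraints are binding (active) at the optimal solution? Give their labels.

(i) and (iii)

Corner points and Z = 8p - 11q:
  (33/19, 24/19) → Z = 0
  (3, 0) → Z = 24
  (9/11, 0) → Z = 72/11

The minimum is at (33/19, 24/19). Substituting into each constraint, equality holds for (i) and (iii); the remaining constraints have slack.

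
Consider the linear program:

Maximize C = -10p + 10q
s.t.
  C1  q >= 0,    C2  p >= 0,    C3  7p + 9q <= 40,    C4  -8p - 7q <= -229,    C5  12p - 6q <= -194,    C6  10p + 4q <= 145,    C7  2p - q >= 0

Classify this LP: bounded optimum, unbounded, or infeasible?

infeasible

Constraints 12p - 6q ≤ -194 and 2p - q ≥ 0 have parallel boundaries but demand opposite sides — no point can satisfy both, so the region is empty.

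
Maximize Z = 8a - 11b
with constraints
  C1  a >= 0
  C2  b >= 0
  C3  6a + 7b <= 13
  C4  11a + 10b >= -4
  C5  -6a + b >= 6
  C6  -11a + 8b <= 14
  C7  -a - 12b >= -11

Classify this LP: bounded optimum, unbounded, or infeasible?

infeasible

The boundaries a = 0 and b = 0 meet at (0, 0), but that point violates -6a + b ≥ 6. Every candidate vertex is excluded by some other constraint, so the feasible region is empty.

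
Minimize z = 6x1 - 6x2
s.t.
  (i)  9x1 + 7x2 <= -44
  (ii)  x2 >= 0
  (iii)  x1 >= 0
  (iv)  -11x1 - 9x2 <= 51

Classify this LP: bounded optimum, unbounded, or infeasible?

infeasible

The boundaries 9x1 + 7x2 = -44 and -11x1 - 9x2 = 51 meet at (-39/4, 25/4), but that point violates x1 ≥ 0. Every candidate vertex is excluded by some other constraint, so the feasible region is empty.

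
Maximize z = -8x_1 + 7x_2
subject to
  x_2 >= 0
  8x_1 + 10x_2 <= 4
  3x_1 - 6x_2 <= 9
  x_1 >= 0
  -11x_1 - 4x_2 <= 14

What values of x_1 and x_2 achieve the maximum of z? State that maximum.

x_1 = 0, x_2 = 2/5, maximum z = 14/5

Feasible corners and z = -8x_1 + 7x_2:
  (1/2, 0) → z = -4
  (0, 0) → z = 0
  (0, 2/5) → z = 14/5

At the optimal vertex, 8x_1 + 10x_2 = 4 and x_1 = 0.
Solving simultaneously gives x_1 = 0, x_2 = 2/5.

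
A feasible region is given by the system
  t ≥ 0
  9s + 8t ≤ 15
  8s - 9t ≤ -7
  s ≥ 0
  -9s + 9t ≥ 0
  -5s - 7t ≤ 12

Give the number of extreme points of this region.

3

Intersecting each pair of boundary lines and keeping only the points that satisfy every inequality leaves:
  (79/145, 183/145)
  (0, 15/8)
  (0, 7/9)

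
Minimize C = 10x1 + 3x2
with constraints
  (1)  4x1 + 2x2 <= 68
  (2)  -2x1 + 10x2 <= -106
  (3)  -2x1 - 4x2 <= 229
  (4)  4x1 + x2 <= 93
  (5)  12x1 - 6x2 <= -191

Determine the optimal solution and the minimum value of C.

x1 = -933/14, x2 = -335/14, minimum C = -10335/14

The binding constraints are -2x1 + 10x2 = -106 and -2x1 - 4x2 = 229.
Solving simultaneously gives x1 = -933/14, x2 = -335/14.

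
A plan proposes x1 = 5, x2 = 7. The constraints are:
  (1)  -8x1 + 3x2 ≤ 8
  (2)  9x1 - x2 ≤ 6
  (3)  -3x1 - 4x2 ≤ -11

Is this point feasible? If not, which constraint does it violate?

not feasible — violates (2)

Constraint (2): 9x1 - x2 = 38, which is not ≤ 6. All other constraints are satisfied.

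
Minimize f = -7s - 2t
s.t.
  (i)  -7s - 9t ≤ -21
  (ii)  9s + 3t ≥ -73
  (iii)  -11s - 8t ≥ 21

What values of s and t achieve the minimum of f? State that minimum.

s = -357/43, t = 378/43, minimum f = 1743/43

Corner points and f = -7s - 2t:
  (-12, 35/3) → f = 182/3
  (-357/43, 378/43) → f = 1743/43
  (-521/39, 614/39) → f = 2419/39

The binding constraints are -7s - 9t = -21 and -11s - 8t = 21.
Solving simultaneously gives s = -357/43, t = 378/43.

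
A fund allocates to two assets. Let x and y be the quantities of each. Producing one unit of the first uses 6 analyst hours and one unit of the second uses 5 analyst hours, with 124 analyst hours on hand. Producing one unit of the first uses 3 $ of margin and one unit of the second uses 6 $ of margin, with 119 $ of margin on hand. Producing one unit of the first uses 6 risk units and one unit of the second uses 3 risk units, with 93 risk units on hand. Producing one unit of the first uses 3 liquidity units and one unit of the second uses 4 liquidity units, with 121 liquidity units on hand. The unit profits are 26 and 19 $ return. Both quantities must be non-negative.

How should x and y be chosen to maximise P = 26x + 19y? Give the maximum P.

x = 31/4, y = 31/2, maximum P = 496

Feasible corners and P = 26x + 19y:
  (0, 0) → P = 0
  (0, 119/6) → P = 2261/6
  (31/2, 0) → P = 403
  (149/21, 114/7) → P = 10372/21
  (31/4, 31/2) → P = 496

The binding constraints are 6x + 5y = 124 and 6x + 3y = 93.
Solving simultaneously gives x = 31/4, y = 31/2.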